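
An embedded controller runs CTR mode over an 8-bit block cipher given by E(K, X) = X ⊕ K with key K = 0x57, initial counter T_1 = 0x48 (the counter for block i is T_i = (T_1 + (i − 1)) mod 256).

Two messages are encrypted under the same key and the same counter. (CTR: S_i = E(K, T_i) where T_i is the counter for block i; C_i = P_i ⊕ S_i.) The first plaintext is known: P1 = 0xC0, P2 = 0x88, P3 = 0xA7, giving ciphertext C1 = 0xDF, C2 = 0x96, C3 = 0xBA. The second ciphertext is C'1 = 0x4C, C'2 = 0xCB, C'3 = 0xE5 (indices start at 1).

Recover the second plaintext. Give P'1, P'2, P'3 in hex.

P'1 = 0x53, P'2 = 0xD5, P'3 = 0xF8

In CTR with a reused counter, both messages share the same keystream S_i, so C_i ⊕ C'_i = P_i ⊕ P'_i and thus P'_i = P_i ⊕ C_i ⊕ C'_i.
P'1: 0xC0 ⊕ 0xDF ⊕ 0x4C = 0x53.
P'2: 0x88 ⊕ 0x96 ⊕ 0xCB = 0xD5.
P'3: 0xA7 ⊕ 0xBA ⊕ 0xE5 = 0xF8.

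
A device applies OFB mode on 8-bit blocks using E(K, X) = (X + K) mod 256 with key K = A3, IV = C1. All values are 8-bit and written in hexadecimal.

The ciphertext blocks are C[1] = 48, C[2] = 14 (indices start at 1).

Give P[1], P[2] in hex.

OFB decryption: S_i = E(K, S_{i−1}) with S_{0} = IV; P_i = C_i ⊕ S_i.
P[1]: S = E(K, C1) = 64; 48 ⊕ 64 = 2C.
P[2]: S = E(K, 64) = 07; 14 ⊕ 07 = 13.

P[1] = 2C, P[2] = 13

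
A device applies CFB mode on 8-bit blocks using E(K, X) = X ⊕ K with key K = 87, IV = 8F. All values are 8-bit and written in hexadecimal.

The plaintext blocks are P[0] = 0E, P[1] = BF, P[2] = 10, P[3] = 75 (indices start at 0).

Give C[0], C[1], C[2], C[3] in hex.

C[0] = 06, C[1] = 3E, C[2] = A9, C[3] = 5B

CFB encryption: C_i = P_i ⊕ E(K, C_{i−1}), with C_{−1} = IV.
C[0]: E(K, 8F) = 08; 0E ⊕ 08 = 06.
C[1]: E(K, 06) = 81; BF ⊕ 81 = 3E.
C[2]: E(K, 3E) = B9; 10 ⊕ B9 = A9.
C[3]: E(K, A9) = 2E; 75 ⊕ 2E = 5B.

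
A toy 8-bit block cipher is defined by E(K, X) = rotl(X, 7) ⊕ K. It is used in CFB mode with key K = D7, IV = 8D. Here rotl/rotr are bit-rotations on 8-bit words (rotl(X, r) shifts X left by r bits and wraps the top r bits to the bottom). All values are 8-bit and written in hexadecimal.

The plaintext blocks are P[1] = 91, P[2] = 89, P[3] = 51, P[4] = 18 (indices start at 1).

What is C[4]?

CFB encryption: C_i = P_i ⊕ E(K, C_{i−1}), with C_{0} = IV.
C[1]: E(K, 8D) = 11; 91 ⊕ 11 = 80.
C[2]: E(K, 80) = 97; 89 ⊕ 97 = 1E.
C[3]: E(K, 1E) = D8; 51 ⊕ D8 = 89.
C[4]: E(K, 89) = 13; 18 ⊕ 13 = 0B.

C[4] = 0B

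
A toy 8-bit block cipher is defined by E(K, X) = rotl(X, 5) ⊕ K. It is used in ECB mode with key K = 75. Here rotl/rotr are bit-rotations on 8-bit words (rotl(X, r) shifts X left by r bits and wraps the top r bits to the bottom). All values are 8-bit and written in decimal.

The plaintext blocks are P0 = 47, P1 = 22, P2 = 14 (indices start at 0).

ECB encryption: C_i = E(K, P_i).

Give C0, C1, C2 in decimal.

C0 = 174, C1 = 137, C2 = 138

C0: E(K, 47) = 174.
C1: E(K, 22) = 137.
C2: E(K, 14) = 138.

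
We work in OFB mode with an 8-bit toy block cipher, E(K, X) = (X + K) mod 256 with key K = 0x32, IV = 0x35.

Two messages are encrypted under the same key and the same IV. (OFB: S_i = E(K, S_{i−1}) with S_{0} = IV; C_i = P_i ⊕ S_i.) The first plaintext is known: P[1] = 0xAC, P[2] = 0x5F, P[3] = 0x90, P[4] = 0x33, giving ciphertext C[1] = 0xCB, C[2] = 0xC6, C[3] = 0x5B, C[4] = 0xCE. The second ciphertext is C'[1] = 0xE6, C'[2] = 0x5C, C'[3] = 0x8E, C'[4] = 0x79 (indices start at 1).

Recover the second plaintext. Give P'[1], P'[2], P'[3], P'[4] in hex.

P'[1] = 0x81, P'[2] = 0xC5, P'[3] = 0x45, P'[4] = 0x84

In OFB with a reused IV, both messages share the same keystream S_i, so C_i ⊕ C'_i = P_i ⊕ P'_i and thus P'_i = P_i ⊕ C_i ⊕ C'_i.
P'[1]: 0xAC ⊕ 0xCB ⊕ 0xE6 = 0x81.
P'[2]: 0x5F ⊕ 0xC6 ⊕ 0x5C = 0xC5.
P'[3]: 0x90 ⊕ 0x5B ⊕ 0x8E = 0x45.
P'[4]: 0x33 ⊕ 0xCE ⊕ 0x79 = 0x84.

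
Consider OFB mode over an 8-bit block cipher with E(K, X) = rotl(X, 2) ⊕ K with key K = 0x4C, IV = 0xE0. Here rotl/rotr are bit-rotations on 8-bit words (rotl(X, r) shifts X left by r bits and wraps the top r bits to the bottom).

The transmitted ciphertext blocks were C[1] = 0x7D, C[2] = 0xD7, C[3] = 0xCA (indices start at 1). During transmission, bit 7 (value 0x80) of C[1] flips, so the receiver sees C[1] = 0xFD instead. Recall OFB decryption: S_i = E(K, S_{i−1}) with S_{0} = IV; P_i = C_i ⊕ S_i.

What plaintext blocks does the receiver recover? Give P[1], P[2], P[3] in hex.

P[1] = 0x32, P[2] = 0xA4, P[3] = 0x4B

Only C[1] changed, to 0xFD. In OFB, a change in C_i flips the same bit in P_i only; the keystream is unaffected. Decrypting the received ciphertext:
P[1]: S = E(K, 0xE0) = 0xCF; 0xFD ⊕ 0xCF = 0x32.
P[2]: S = E(K, 0xCF) = 0x73; 0xD7 ⊕ 0x73 = 0xA4.
P[3]: S = E(K, 0x73) = 0x81; 0xCA ⊕ 0x81 = 0x4B.
Blocks that differ from the original plaintext: P[1].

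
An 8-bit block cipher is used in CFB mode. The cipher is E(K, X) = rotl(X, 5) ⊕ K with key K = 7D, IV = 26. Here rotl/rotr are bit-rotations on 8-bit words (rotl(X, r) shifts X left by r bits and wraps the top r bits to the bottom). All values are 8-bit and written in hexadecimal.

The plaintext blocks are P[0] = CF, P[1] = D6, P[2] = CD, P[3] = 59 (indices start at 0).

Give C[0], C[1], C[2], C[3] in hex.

CFB encryption: C_i = P_i ⊕ E(K, C_{i−1}), with C_{−1} = IV.
C[0]: E(K, 26) = B9; CF ⊕ B9 = 76.
C[1]: E(K, 76) = B3; D6 ⊕ B3 = 65.
C[2]: E(K, 65) = D1; CD ⊕ D1 = 1C.
C[3]: E(K, 1C) = FE; 59 ⊕ FE = A7.

C[0] = 76, C[1] = 65, C[2] = 1C, C[3] = A7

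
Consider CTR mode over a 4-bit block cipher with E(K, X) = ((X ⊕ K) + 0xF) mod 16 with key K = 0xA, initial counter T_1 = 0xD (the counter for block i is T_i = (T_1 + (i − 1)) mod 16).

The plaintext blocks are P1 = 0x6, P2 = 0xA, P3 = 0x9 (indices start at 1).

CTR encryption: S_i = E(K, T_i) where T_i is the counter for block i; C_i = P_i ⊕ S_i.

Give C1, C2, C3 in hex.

C1: T = 0xD, S = E(K, T) = 0x6; 0x6 ⊕ 0x6 = 0x0.
C2: T = 0xE, S = E(K, T) = 0x3; 0xA ⊕ 0x3 = 0x9.
C3: T = 0xF, S = E(K, T) = 0x4; 0x9 ⊕ 0x4 = 0xD.

C1 = 0x0, C2 = 0x9, C3 = 0xD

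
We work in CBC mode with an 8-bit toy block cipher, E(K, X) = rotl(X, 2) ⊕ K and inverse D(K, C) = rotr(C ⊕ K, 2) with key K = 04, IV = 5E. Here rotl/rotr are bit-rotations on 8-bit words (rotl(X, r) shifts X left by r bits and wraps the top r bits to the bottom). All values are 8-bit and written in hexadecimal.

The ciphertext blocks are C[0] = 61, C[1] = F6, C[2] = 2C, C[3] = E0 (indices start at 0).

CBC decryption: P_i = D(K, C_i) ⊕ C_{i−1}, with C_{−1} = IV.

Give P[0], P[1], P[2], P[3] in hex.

P[0] = 07, P[1] = DD, P[2] = FC, P[3] = 15

P[0]: D(K, 61) = 59; 59 ⊕ 5E = 07.
P[1]: D(K, F6) = BC; BC ⊕ 61 = DD.
P[2]: D(K, 2C) = 0A; 0A ⊕ F6 = FC.
P[3]: D(K, E0) = 39; 39 ⊕ 2C = 15.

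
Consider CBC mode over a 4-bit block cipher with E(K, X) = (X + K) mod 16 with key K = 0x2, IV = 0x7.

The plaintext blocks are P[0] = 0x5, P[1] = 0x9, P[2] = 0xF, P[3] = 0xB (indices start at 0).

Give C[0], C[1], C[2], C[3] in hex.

C[0] = 0x4, C[1] = 0xF, C[2] = 0x2, C[3] = 0xB

CBC encryption: C_i = E(K, P_i ⊕ C_{i−1}), with C_{−1} = IV.
C[0]: P[0] ⊕ 0x7 = 0x2; E(K, 0x2) = 0x4.
C[1]: P[1] ⊕ 0x4 = 0xD; E(K, 0xD) = 0xF.
C[2]: P[2] ⊕ 0xF = 0x0; E(K, 0x0) = 0x2.
C[3]: P[3] ⊕ 0x2 = 0x9; E(K, 0x9) = 0xB.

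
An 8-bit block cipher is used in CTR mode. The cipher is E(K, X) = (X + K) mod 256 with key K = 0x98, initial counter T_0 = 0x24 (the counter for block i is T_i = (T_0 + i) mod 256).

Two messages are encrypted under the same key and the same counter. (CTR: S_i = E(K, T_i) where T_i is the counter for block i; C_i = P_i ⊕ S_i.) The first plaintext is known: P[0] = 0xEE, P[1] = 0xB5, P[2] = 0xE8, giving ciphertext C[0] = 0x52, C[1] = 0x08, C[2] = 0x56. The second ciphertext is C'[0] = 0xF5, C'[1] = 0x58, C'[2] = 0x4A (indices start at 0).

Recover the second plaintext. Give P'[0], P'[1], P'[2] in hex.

In CTR with a reused counter, both messages share the same keystream S_i, so C_i ⊕ C'_i = P_i ⊕ P'_i and thus P'_i = P_i ⊕ C_i ⊕ C'_i.
P'[0]: 0xEE ⊕ 0x52 ⊕ 0xF5 = 0x49.
P'[1]: 0xB5 ⊕ 0x08 ⊕ 0x58 = 0xE5.
P'[2]: 0xE8 ⊕ 0x56 ⊕ 0x4A = 0xF4.

P'[0] = 0x49, P'[1] = 0xE5, P'[2] = 0xF4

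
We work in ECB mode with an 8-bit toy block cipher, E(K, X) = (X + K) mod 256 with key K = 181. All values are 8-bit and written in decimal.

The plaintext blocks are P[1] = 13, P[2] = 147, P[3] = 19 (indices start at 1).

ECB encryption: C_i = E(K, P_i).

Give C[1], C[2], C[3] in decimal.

C[1] = 194, C[2] = 72, C[3] = 200

C[1]: E(K, 13) = 194.
C[2]: E(K, 147) = 72.
C[3]: E(K, 19) = 200.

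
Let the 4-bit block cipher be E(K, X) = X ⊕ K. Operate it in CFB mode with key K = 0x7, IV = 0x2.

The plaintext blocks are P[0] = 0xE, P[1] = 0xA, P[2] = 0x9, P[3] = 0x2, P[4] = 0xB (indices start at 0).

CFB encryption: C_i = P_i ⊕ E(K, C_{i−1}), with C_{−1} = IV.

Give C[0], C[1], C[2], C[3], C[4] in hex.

C[0] = 0xB, C[1] = 0x6, C[2] = 0x8, C[3] = 0xD, C[4] = 0x1

C[0]: E(K, 0x2) = 0x5; 0xE ⊕ 0x5 = 0xB.
C[1]: E(K, 0xB) = 0xC; 0xA ⊕ 0xC = 0x6.
C[2]: E(K, 0x6) = 0x1; 0x9 ⊕ 0x1 = 0x8.
C[3]: E(K, 0x8) = 0xF; 0x2 ⊕ 0xF = 0xD.
C[4]: E(K, 0xD) = 0xA; 0xB ⊕ 0xA = 0x1.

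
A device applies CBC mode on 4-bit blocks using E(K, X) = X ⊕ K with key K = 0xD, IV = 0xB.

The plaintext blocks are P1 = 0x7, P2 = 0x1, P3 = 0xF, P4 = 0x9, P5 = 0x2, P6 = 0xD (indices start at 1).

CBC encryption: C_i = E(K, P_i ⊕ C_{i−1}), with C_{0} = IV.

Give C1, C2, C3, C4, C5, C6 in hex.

C1 = 0x1, C2 = 0xD, C3 = 0xF, C4 = 0xB, C5 = 0x4, C6 = 0x4

C1: P1 ⊕ 0xB = 0xC; E(K, 0xC) = 0x1.
C2: P2 ⊕ 0x1 = 0x0; E(K, 0x0) = 0xD.
C3: P3 ⊕ 0xD = 0x2; E(K, 0x2) = 0xF.
C4: P4 ⊕ 0xF = 0x6; E(K, 0x6) = 0xB.
C5: P5 ⊕ 0xB = 0x9; E(K, 0x9) = 0x4.
C6: P6 ⊕ 0x4 = 0x9; E(K, 0x9) = 0x4.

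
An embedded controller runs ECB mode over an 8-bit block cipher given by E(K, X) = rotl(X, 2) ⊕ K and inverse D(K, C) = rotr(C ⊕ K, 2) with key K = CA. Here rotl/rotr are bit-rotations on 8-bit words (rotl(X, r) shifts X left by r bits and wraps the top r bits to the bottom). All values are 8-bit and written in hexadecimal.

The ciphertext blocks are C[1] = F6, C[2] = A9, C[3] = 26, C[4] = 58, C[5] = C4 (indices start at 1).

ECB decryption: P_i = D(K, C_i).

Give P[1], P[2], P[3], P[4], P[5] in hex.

P[1]: D(K, F6) = 0F.
P[2]: D(K, A9) = D8.
P[3]: D(K, 26) = 3B.
P[4]: D(K, 58) = A4.
P[5]: D(K, C4) = 83.

P[1] = 0F, P[2] = D8, P[3] = 3B, P[4] = A4, P[5] = 83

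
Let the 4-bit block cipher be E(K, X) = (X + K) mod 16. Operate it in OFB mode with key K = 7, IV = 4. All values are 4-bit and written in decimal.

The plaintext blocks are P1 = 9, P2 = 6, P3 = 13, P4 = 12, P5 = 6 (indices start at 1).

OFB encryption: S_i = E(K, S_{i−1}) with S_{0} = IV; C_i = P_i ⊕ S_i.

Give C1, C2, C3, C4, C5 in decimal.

C1 = 2, C2 = 4, C3 = 4, C4 = 12, C5 = 1

C1: S = E(K, 4) = 11; 9 ⊕ 11 = 2.
C2: S = E(K, 11) = 2; 6 ⊕ 2 = 4.
C3: S = E(K, 2) = 9; 13 ⊕ 9 = 4.
C4: S = E(K, 9) = 0; 12 ⊕ 0 = 12.
C5: S = E(K, 0) = 7; 6 ⊕ 7 = 1.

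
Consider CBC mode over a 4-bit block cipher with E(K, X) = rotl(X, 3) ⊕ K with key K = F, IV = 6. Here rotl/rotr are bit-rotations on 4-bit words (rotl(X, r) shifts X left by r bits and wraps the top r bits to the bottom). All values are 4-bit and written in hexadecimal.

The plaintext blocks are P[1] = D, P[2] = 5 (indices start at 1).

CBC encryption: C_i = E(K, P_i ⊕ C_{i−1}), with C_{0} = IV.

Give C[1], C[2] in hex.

C[1]: P[1] ⊕ 6 = B; E(K, B) = 2.
C[2]: P[2] ⊕ 2 = 7; E(K, 7) = 4.

C[1] = 2, C[2] = 4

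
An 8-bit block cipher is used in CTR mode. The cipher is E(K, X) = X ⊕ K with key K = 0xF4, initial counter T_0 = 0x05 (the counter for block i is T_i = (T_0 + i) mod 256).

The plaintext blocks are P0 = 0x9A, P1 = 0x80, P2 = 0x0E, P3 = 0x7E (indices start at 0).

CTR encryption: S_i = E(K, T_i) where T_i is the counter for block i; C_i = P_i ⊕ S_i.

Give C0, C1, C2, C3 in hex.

C0: T = 0x05, S = E(K, T) = 0xF1; 0x9A ⊕ 0xF1 = 0x6B.
C1: T = 0x06, S = E(K, T) = 0xF2; 0x80 ⊕ 0xF2 = 0x72.
C2: T = 0x07, S = E(K, T) = 0xF3; 0x0E ⊕ 0xF3 = 0xFD.
C3: T = 0x08, S = E(K, T) = 0xFC; 0x7E ⊕ 0xFC = 0x82.

C0 = 0x6B, C1 = 0x72, C2 = 0xFD, C3 = 0x82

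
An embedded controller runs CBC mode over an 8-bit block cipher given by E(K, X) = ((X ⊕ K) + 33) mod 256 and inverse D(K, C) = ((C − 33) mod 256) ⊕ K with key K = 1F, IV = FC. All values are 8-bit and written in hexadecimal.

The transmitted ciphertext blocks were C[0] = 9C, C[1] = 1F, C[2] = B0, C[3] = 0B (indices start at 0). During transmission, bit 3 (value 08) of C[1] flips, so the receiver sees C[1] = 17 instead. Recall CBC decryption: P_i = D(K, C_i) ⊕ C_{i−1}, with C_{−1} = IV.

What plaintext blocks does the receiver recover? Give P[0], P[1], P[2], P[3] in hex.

Only C[1] changed, to 17. In CBC, a change in C_i garbles P_i and flips the same bit in P_{i+1}. Decrypting the received ciphertext:
P[0]: D(K, 9C) = 76; 76 ⊕ FC = 8A.
P[1]: D(K, 17) = FB; FB ⊕ 9C = 67.
P[2]: D(K, B0) = 62; 62 ⊕ 17 = 75.
P[3]: D(K, 0B) = C7; C7 ⊕ B0 = 77.
Blocks that differ from the original plaintext: P[1], P[2].

P[0] = 8A, P[1] = 67, P[2] = 75, P[3] = 77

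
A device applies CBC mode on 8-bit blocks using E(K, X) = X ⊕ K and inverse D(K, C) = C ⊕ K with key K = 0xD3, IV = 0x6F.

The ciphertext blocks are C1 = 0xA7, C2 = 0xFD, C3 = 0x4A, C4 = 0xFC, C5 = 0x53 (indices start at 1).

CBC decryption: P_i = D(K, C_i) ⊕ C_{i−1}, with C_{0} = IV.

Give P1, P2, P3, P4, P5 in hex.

P1: D(K, 0xA7) = 0x74; 0x74 ⊕ 0x6F = 0x1B.
P2: D(K, 0xFD) = 0x2E; 0x2E ⊕ 0xA7 = 0x89.
P3: D(K, 0x4A) = 0x99; 0x99 ⊕ 0xFD = 0x64.
P4: D(K, 0xFC) = 0x2F; 0x2F ⊕ 0x4A = 0x65.
P5: D(K, 0x53) = 0x80; 0x80 ⊕ 0xFC = 0x7C.

P1 = 0x1B, P2 = 0x89, P3 = 0x64, P4 = 0x65, P5 = 0x7C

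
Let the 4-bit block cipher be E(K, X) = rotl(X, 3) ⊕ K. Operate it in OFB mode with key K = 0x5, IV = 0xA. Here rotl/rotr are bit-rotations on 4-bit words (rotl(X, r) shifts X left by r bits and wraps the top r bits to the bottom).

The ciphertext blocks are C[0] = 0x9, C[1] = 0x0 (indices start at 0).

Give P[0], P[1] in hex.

P[0] = 0x9, P[1] = 0x5

OFB decryption: S_i = E(K, S_{i−1}) with S_{−1} = IV; P_i = C_i ⊕ S_i.
P[0]: S = E(K, 0xA) = 0x0; 0x9 ⊕ 0x0 = 0x9.
P[1]: S = E(K, 0x0) = 0x5; 0x0 ⊕ 0x5 = 0x5.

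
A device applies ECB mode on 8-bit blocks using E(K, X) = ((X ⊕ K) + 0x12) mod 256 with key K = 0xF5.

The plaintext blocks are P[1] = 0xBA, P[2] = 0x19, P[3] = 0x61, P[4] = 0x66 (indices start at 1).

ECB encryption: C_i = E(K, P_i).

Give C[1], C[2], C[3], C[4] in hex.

C[1] = 0x61, C[2] = 0xFE, C[3] = 0xA6, C[4] = 0xA5

C[1]: E(K, 0xBA) = 0x61.
C[2]: E(K, 0x19) = 0xFE.
C[3]: E(K, 0x61) = 0xA6.
C[4]: E(K, 0x66) = 0xA5.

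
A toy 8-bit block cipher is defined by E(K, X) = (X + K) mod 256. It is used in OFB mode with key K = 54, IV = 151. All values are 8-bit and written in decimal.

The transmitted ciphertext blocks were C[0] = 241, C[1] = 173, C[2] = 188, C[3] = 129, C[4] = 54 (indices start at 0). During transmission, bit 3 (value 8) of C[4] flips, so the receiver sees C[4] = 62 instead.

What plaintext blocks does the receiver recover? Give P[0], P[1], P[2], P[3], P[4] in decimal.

P[0] = 60, P[1] = 174, P[2] = 133, P[3] = 238, P[4] = 155

OFB decryption: S_i = E(K, S_{i−1}) with S_{−1} = IV; P_i = C_i ⊕ S_i.
Only C[4] changed, to 62. In OFB, a change in C_i flips the same bit in P_i only; the keystream is unaffected. Decrypting the received ciphertext:
P[0]: S = E(K, 151) = 205; 241 ⊕ 205 = 60.
P[1]: S = E(K, 205) = 3; 173 ⊕ 3 = 174.
P[2]: S = E(K, 3) = 57; 188 ⊕ 57 = 133.
P[3]: S = E(K, 57) = 111; 129 ⊕ 111 = 238.
P[4]: S = E(K, 111) = 165; 62 ⊕ 165 = 155.
Blocks that differ from the original plaintext: P[4].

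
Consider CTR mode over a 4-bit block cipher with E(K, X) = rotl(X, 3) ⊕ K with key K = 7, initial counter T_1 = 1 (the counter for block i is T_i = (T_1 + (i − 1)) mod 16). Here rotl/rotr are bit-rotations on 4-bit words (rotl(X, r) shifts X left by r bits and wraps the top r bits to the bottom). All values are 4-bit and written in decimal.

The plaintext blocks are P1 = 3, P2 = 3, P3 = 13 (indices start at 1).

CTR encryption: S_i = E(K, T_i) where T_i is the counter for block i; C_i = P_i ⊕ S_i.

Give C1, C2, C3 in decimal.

C1: T = 1, S = E(K, T) = 15; 3 ⊕ 15 = 12.
C2: T = 2, S = E(K, T) = 6; 3 ⊕ 6 = 5.
C3: T = 3, S = E(K, T) = 14; 13 ⊕ 14 = 3.

C1 = 12, C2 = 5, C3 = 3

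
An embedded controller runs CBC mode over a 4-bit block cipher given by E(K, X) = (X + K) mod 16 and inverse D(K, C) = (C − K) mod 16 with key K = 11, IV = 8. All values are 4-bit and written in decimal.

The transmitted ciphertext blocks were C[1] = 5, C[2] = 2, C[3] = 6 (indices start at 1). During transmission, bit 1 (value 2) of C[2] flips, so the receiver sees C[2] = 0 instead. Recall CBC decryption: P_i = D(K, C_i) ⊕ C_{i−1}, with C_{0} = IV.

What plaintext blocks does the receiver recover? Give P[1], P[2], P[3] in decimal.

P[1] = 2, P[2] = 0, P[3] = 11

Only C[2] changed, to 0. In CBC, a change in C_i garbles P_i and flips the same bit in P_{i+1}. Decrypting the received ciphertext:
P[1]: D(K, 5) = 10; 10 ⊕ 8 = 2.
P[2]: D(K, 0) = 5; 5 ⊕ 5 = 0.
P[3]: D(K, 6) = 11; 11 ⊕ 0 = 11.
Blocks that differ from the original plaintext: P[2], P[3].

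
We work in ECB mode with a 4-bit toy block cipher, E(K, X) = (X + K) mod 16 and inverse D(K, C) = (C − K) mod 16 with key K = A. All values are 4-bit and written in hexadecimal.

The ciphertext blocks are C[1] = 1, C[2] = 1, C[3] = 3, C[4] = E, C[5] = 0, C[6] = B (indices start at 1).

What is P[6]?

ECB decryption: P_i = D(K, C_i).
P[6]: D(K, B) = 1.

P[6] = 1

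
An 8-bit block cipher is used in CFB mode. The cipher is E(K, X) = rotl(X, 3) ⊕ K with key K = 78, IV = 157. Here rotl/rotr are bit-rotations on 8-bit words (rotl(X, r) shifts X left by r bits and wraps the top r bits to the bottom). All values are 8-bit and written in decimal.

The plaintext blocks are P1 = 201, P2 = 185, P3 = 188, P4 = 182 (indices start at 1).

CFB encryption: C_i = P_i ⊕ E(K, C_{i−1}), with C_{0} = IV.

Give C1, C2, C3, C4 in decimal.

C1 = 107, C2 = 172, C3 = 151, C4 = 68

C1: E(K, 157) = 162; 201 ⊕ 162 = 107.
C2: E(K, 107) = 21; 185 ⊕ 21 = 172.
C3: E(K, 172) = 43; 188 ⊕ 43 = 151.
C4: E(K, 151) = 242; 182 ⊕ 242 = 68.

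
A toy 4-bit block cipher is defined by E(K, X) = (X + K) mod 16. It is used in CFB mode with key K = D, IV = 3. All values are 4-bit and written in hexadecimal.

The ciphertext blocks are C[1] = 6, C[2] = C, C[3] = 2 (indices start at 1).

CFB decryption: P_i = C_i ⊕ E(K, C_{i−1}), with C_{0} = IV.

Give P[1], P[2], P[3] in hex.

P[1] = 6, P[2] = F, P[3] = B

P[1]: E(K, 3) = 0; 6 ⊕ 0 = 6.
P[2]: E(K, 6) = 3; C ⊕ 3 = F.
P[3]: E(K, C) = 9; 2 ⊕ 9 = B.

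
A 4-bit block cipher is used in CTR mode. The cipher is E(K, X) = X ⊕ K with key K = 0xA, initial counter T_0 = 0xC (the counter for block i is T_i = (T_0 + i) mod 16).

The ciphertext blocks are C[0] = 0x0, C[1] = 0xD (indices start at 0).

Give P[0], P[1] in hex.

P[0] = 0x6, P[1] = 0xA

CTR decryption: S_i = E(K, T_i) where T_i is the counter for block i; P_i = C_i ⊕ S_i.
P[0]: T = 0xC, S = E(K, T) = 0x6; 0x0 ⊕ 0x6 = 0x6.
P[1]: T = 0xD, S = E(K, T) = 0x7; 0xD ⊕ 0x7 = 0xA.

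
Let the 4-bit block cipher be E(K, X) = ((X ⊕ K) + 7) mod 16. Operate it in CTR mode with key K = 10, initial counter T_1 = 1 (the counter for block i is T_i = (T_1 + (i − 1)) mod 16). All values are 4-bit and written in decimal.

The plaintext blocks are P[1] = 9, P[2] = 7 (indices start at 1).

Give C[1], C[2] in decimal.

C[1] = 11, C[2] = 8

CTR encryption: S_i = E(K, T_i) where T_i is the counter for block i; C_i = P_i ⊕ S_i.
C[1]: T = 1, S = E(K, T) = 2; 9 ⊕ 2 = 11.
C[2]: T = 2, S = E(K, T) = 15; 7 ⊕ 15 = 8.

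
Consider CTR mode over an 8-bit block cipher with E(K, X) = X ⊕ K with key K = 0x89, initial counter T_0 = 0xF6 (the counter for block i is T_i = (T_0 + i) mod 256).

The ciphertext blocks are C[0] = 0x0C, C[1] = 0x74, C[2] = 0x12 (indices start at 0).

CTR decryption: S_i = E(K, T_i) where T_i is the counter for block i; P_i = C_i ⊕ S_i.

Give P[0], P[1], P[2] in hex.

P[0]: T = 0xF6, S = E(K, T) = 0x7F; 0x0C ⊕ 0x7F = 0x73.
P[1]: T = 0xF7, S = E(K, T) = 0x7E; 0x74 ⊕ 0x7E = 0x0A.
P[2]: T = 0xF8, S = E(K, T) = 0x71; 0x12 ⊕ 0x71 = 0x63.

P[0] = 0x73, P[1] = 0x0A, P[2] = 0x63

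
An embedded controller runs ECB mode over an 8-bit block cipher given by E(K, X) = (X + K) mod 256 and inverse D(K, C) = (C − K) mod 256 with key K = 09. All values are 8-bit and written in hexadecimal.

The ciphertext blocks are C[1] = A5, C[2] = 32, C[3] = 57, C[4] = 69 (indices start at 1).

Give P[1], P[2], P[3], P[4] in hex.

P[1] = 9C, P[2] = 29, P[3] = 4E, P[4] = 60

ECB decryption: P_i = D(K, C_i).
P[1]: D(K, A5) = 9C.
P[2]: D(K, 32) = 29.
P[3]: D(K, 57) = 4E.
P[4]: D(K, 69) = 60.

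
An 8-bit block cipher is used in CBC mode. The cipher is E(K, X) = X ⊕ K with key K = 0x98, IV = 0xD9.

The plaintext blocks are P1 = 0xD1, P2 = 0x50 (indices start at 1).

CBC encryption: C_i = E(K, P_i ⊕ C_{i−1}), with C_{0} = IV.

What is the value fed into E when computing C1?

C1: P1 ⊕ 0xD9 = 0x08; E(K, 0x08) = 0x90.
So the input to E for block 1 is 0x08.

0x08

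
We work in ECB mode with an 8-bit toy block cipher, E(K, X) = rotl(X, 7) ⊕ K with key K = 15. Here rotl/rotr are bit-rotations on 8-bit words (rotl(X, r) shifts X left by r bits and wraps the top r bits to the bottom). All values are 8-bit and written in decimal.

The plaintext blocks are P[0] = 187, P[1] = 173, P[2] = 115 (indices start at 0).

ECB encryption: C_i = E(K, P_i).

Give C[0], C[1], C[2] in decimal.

C[0] = 210, C[1] = 217, C[2] = 182

C[0]: E(K, 187) = 210.
C[1]: E(K, 173) = 217.
C[2]: E(K, 115) = 182.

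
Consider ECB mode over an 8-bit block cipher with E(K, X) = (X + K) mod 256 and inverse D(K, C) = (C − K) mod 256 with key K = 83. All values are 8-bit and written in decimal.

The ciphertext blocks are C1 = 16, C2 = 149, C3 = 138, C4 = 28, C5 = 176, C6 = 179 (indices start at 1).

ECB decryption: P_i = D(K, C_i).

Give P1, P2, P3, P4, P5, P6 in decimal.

P1 = 189, P2 = 66, P3 = 55, P4 = 201, P5 = 93, P6 = 96

P1: D(K, 16) = 189.
P2: D(K, 149) = 66.
P3: D(K, 138) = 55.
P4: D(K, 28) = 201.
P5: D(K, 176) = 93.
P6: D(K, 179) = 96.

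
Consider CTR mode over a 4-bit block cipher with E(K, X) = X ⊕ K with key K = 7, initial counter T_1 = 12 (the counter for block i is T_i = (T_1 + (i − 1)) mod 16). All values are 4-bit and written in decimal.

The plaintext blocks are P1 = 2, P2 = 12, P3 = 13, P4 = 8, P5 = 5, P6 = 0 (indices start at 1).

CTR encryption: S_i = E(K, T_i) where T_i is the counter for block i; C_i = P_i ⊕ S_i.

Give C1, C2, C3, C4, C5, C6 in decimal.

C1 = 9, C2 = 6, C3 = 4, C4 = 0, C5 = 2, C6 = 6

C1: T = 12, S = E(K, T) = 11; 2 ⊕ 11 = 9.
C2: T = 13, S = E(K, T) = 10; 12 ⊕ 10 = 6.
C3: T = 14, S = E(K, T) = 9; 13 ⊕ 9 = 4.
C4: T = 15, S = E(K, T) = 8; 8 ⊕ 8 = 0.
C5: T = 0, S = E(K, T) = 7; 5 ⊕ 7 = 2.
C6: T = 1, S = E(K, T) = 6; 0 ⊕ 6 = 6.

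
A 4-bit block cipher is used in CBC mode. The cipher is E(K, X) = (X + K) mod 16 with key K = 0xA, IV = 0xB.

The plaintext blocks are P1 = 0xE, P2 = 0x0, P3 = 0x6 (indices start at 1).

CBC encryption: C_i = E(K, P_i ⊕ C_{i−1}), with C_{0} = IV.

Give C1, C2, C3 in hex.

C1: P1 ⊕ 0xB = 0x5; E(K, 0x5) = 0xF.
C2: P2 ⊕ 0xF = 0xF; E(K, 0xF) = 0x9.
C3: P3 ⊕ 0x9 = 0xF; E(K, 0xF) = 0x9.

C1 = 0xF, C2 = 0x9, C3 = 0x9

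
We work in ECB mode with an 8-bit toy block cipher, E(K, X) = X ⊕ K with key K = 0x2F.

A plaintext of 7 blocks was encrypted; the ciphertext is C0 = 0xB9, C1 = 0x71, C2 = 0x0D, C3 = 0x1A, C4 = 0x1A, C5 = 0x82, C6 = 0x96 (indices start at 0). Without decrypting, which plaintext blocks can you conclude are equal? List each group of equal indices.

ECB encrypts each block independently with the same key, so equal ciphertext blocks imply equal plaintext blocks.
C3 = C4 = 0x1A, so P3 = P4.

P3 = P4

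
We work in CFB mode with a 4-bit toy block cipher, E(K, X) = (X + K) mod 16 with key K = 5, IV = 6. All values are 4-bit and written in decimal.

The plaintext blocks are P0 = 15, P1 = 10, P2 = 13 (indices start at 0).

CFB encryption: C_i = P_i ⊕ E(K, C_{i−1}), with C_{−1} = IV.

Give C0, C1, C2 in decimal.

C0 = 4, C1 = 3, C2 = 5

C0: E(K, 6) = 11; 15 ⊕ 11 = 4.
C1: E(K, 4) = 9; 10 ⊕ 9 = 3.
C2: E(K, 3) = 8; 13 ⊕ 8 = 5.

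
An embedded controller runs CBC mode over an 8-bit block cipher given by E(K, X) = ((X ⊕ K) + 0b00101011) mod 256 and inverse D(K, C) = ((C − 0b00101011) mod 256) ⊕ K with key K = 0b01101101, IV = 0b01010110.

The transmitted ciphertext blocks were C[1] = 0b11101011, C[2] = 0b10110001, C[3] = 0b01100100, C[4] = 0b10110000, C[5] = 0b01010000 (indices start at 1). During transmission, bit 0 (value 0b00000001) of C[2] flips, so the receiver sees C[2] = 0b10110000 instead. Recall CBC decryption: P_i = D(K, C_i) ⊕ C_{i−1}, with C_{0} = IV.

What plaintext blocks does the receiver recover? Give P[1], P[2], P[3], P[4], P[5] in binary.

Only C[2] changed, to 0b10110000. In CBC, a change in C_i garbles P_i and flips the same bit in P_{i+1}. Decrypting the received ciphertext:
P[1]: D(K, 0b11101011) = 0b10101101; 0b10101101 ⊕ 0b01010110 = 0b11111011.
P[2]: D(K, 0b10110000) = 0b11101000; 0b11101000 ⊕ 0b11101011 = 0b00000011.
P[3]: D(K, 0b01100100) = 0b01010100; 0b01010100 ⊕ 0b10110000 = 0b11100100.
P[4]: D(K, 0b10110000) = 0b11101000; 0b11101000 ⊕ 0b01100100 = 0b10001100.
P[5]: D(K, 0b01010000) = 0b01001000; 0b01001000 ⊕ 0b10110000 = 0b11111000.
Blocks that differ from the original plaintext: P[2], P[3].

P[1] = 0b11111011, P[2] = 0b00000011, P[3] = 0b11100100, P[4] = 0b10001100, P[5] = 0b11111000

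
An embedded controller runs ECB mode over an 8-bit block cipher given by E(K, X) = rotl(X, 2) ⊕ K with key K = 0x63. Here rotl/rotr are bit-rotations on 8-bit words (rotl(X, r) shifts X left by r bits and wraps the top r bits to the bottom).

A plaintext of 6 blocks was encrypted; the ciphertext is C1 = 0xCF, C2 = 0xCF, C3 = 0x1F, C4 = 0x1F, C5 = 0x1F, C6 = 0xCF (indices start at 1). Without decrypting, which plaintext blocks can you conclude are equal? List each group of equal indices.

ECB encrypts each block independently with the same key, so equal ciphertext blocks imply equal plaintext blocks.
C1 = C2 = C6 = 0xCF, so P1 = P2 = P6.
C3 = C4 = C5 = 0x1F, so P3 = P4 = P5.

P1 = P2 = P6; P3 = P4 = P5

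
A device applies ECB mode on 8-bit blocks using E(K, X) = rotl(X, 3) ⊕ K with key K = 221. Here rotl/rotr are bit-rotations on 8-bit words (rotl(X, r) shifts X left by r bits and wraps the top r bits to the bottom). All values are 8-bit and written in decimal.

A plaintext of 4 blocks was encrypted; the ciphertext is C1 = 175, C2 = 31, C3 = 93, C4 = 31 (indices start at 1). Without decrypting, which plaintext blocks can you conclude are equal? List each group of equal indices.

ECB encrypts each block independently with the same key, so equal ciphertext blocks imply equal plaintext blocks.
C2 = C4 = 31, so P2 = P4.

P2 = P4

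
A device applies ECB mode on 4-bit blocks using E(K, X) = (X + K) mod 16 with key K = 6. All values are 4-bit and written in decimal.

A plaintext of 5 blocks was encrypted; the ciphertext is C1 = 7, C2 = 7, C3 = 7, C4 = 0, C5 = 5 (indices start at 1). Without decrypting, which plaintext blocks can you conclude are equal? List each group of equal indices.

P1 = P2 = P3

ECB encrypts each block independently with the same key, so equal ciphertext blocks imply equal plaintext blocks.
C1 = C2 = C3 = 7, so P1 = P2 = P3.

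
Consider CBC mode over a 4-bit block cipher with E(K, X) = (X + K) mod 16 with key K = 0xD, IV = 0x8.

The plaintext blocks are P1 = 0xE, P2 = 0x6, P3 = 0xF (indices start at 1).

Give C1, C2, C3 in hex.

CBC encryption: C_i = E(K, P_i ⊕ C_{i−1}), with C_{0} = IV.
C1: P1 ⊕ 0x8 = 0x6; E(K, 0x6) = 0x3.
C2: P2 ⊕ 0x3 = 0x5; E(K, 0x5) = 0x2.
C3: P3 ⊕ 0x2 = 0xD; E(K, 0xD) = 0xA.

C1 = 0x3, C2 = 0x2, C3 = 0xA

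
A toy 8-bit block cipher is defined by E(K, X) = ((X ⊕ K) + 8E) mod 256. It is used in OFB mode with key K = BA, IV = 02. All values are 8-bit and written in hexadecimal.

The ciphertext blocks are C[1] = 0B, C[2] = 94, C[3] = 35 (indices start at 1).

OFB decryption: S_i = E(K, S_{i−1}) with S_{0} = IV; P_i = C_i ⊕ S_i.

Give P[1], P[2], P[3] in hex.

P[1] = 4D, P[2] = 1E, P[3] = 8B

P[1]: S = E(K, 02) = 46; 0B ⊕ 46 = 4D.
P[2]: S = E(K, 46) = 8A; 94 ⊕ 8A = 1E.
P[3]: S = E(K, 8A) = BE; 35 ⊕ BE = 8B.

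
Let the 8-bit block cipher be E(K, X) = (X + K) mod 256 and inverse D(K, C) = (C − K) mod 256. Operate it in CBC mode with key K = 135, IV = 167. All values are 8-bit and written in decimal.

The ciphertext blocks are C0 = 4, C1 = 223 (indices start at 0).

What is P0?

P0 = 218

CBC decryption: P_i = D(K, C_i) ⊕ C_{i−1}, with C_{−1} = IV.
P0: D(K, 4) = 125; 125 ⊕ 167 = 218.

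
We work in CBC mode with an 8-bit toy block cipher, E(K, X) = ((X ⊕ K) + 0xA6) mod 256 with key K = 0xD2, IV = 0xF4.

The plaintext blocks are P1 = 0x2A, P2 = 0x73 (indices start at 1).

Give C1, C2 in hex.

C1 = 0xB2, C2 = 0xB9

CBC encryption: C_i = E(K, P_i ⊕ C_{i−1}), with C_{0} = IV.
C1: P1 ⊕ 0xF4 = 0xDE; E(K, 0xDE) = 0xB2.
C2: P2 ⊕ 0xB2 = 0xC1; E(K, 0xC1) = 0xB9.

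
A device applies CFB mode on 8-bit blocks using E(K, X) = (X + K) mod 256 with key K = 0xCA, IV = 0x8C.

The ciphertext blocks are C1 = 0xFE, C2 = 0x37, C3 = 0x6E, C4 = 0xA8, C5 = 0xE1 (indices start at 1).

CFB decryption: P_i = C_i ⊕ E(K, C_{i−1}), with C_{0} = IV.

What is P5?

P5 = 0x93

P5: E(K, 0xA8) = 0x72; 0xE1 ⊕ 0x72 = 0x93.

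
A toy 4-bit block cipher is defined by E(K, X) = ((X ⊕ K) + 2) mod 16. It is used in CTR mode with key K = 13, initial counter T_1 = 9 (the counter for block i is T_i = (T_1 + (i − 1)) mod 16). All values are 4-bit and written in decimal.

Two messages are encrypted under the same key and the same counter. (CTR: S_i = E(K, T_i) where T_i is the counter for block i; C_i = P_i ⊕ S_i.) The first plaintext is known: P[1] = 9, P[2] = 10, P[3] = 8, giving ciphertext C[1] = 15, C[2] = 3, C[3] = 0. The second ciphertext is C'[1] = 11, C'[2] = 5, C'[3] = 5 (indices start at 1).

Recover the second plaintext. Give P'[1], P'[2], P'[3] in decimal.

P'[1] = 13, P'[2] = 12, P'[3] = 13

In CTR with a reused counter, both messages share the same keystream S_i, so C_i ⊕ C'_i = P_i ⊕ P'_i and thus P'_i = P_i ⊕ C_i ⊕ C'_i.
P'[1]: 9 ⊕ 15 ⊕ 11 = 13.
P'[2]: 10 ⊕ 3 ⊕ 5 = 12.
P'[3]: 8 ⊕ 0 ⊕ 5 = 13.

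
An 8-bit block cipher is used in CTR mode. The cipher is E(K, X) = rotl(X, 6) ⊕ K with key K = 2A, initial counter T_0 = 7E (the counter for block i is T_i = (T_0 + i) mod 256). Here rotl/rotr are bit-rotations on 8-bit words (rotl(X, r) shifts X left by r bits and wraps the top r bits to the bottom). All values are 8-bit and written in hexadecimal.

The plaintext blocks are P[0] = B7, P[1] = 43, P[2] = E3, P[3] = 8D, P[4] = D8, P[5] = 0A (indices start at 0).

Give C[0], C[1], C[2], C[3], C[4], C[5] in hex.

CTR encryption: S_i = E(K, T_i) where T_i is the counter for block i; C_i = P_i ⊕ S_i.
C[0]: T = 7E, S = E(K, T) = B5; B7 ⊕ B5 = 02.
C[1]: T = 7F, S = E(K, T) = F5; 43 ⊕ F5 = B6.
C[2]: T = 80, S = E(K, T) = 0A; E3 ⊕ 0A = E9.
C[3]: T = 81, S = E(K, T) = 4A; 8D ⊕ 4A = C7.
C[4]: T = 82, S = E(K, T) = 8A; D8 ⊕ 8A = 52.
C[5]: T = 83, S = E(K, T) = CA; 0A ⊕ CA = C0.

C[0] = 02, C[1] = B6, C[2] = E9, C[3] = C7, C[4] = 52, C[5] = C0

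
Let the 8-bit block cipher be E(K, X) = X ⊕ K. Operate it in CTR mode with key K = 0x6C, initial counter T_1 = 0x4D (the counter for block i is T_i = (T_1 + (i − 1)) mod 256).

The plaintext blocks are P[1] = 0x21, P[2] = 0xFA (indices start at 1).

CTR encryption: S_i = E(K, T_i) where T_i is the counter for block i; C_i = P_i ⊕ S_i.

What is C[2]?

C[1]: T = 0x4D, S = E(K, T) = 0x21; 0x21 ⊕ 0x21 = 0x00.
C[2]: T = 0x4E, S = E(K, T) = 0x22; 0xFA ⊕ 0x22 = 0xD8.

C[2] = 0xD8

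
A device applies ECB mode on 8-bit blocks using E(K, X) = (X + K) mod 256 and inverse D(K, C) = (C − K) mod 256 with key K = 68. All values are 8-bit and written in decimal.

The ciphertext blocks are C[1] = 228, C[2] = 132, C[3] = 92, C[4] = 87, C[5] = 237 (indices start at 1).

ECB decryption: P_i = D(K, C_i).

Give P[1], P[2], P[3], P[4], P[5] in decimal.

P[1] = 160, P[2] = 64, P[3] = 24, P[4] = 19, P[5] = 169

P[1]: D(K, 228) = 160.
P[2]: D(K, 132) = 64.
P[3]: D(K, 92) = 24.
P[4]: D(K, 87) = 19.
P[5]: D(K, 237) = 169.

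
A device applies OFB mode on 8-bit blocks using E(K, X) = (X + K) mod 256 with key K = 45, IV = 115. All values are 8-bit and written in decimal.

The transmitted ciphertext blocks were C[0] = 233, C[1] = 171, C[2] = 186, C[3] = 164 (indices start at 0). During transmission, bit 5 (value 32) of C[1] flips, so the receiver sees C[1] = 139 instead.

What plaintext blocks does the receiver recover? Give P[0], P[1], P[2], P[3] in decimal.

OFB decryption: S_i = E(K, S_{i−1}) with S_{−1} = IV; P_i = C_i ⊕ S_i.
Only C[1] changed, to 139. In OFB, a change in C_i flips the same bit in P_i only; the keystream is unaffected. Decrypting the received ciphertext:
P[0]: S = E(K, 115) = 160; 233 ⊕ 160 = 73.
P[1]: S = E(K, 160) = 205; 139 ⊕ 205 = 70.
P[2]: S = E(K, 205) = 250; 186 ⊕ 250 = 64.
P[3]: S = E(K, 250) = 39; 164 ⊕ 39 = 131.
Blocks that differ from the original plaintext: P[1].

P[0] = 73, P[1] = 70, P[2] = 64, P[3] = 131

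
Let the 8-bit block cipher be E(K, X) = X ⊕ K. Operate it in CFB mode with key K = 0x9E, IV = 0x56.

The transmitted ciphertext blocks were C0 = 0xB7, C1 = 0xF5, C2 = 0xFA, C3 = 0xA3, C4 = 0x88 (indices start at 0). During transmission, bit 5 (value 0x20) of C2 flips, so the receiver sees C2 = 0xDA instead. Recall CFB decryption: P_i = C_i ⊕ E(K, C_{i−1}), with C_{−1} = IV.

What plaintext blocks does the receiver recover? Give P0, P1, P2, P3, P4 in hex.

P0 = 0x7F, P1 = 0xDC, P2 = 0xB1, P3 = 0xE7, P4 = 0xB5

Only C2 changed, to 0xDA. In CFB, a change in C_i flips the same bit in P_i and garbles P_{i+1}. Decrypting the received ciphertext:
P0: E(K, 0x56) = 0xC8; 0xB7 ⊕ 0xC8 = 0x7F.
P1: E(K, 0xB7) = 0x29; 0xF5 ⊕ 0x29 = 0xDC.
P2: E(K, 0xF5) = 0x6B; 0xDA ⊕ 0x6B = 0xB1.
P3: E(K, 0xDA) = 0x44; 0xA3 ⊕ 0x44 = 0xE7.
P4: E(K, 0xA3) = 0x3D; 0x88 ⊕ 0x3D = 0xB5.
Blocks that differ from the original plaintext: P2, P3.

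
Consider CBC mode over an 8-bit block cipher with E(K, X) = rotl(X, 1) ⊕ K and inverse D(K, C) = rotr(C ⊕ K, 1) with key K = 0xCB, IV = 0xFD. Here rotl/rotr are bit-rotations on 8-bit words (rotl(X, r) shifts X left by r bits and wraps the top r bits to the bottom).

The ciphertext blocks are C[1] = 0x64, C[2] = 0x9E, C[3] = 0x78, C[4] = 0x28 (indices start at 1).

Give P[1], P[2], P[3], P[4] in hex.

P[1] = 0x2A, P[2] = 0xCE, P[3] = 0x47, P[4] = 0x89

CBC decryption: P_i = D(K, C_i) ⊕ C_{i−1}, with C_{0} = IV.
P[1]: D(K, 0x64) = 0xD7; 0xD7 ⊕ 0xFD = 0x2A.
P[2]: D(K, 0x9E) = 0xAA; 0xAA ⊕ 0x64 = 0xCE.
P[3]: D(K, 0x78) = 0xD9; 0xD9 ⊕ 0x9E = 0x47.
P[4]: D(K, 0x28) = 0xF1; 0xF1 ⊕ 0x78 = 0x89.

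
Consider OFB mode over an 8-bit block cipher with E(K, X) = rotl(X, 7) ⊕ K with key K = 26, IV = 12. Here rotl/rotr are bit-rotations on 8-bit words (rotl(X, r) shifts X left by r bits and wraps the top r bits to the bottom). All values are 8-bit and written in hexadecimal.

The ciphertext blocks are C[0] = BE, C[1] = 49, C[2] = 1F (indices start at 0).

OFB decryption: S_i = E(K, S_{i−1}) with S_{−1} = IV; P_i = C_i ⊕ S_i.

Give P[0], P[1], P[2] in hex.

P[0]: S = E(K, 12) = 2F; BE ⊕ 2F = 91.
P[1]: S = E(K, 2F) = B1; 49 ⊕ B1 = F8.
P[2]: S = E(K, B1) = FE; 1F ⊕ FE = E1.

P[0] = 91, P[1] = F8, P[2] = E1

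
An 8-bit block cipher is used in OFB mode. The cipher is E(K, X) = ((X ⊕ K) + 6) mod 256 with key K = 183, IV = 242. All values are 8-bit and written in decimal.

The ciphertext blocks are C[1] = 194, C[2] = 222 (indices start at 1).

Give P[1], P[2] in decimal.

OFB decryption: S_i = E(K, S_{i−1}) with S_{0} = IV; P_i = C_i ⊕ S_i.
P[1]: S = E(K, 242) = 75; 194 ⊕ 75 = 137.
P[2]: S = E(K, 75) = 2; 222 ⊕ 2 = 220.

P[1] = 137, P[2] = 220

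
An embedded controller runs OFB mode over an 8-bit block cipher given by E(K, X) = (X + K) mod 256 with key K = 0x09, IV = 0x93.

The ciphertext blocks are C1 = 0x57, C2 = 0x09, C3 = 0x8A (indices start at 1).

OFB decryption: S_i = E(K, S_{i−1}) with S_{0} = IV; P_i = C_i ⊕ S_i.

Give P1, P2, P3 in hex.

P1 = 0xCB, P2 = 0xAC, P3 = 0x24

P1: S = E(K, 0x93) = 0x9C; 0x57 ⊕ 0x9C = 0xCB.
P2: S = E(K, 0x9C) = 0xA5; 0x09 ⊕ 0xA5 = 0xAC.
P3: S = E(K, 0xA5) = 0xAE; 0x8A ⊕ 0xAE = 0x24.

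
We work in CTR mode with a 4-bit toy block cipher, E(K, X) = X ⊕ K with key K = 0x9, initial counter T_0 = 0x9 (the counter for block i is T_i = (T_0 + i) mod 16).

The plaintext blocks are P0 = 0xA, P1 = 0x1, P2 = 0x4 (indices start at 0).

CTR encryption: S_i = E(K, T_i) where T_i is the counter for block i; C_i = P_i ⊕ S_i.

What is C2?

C2 = 0x6

C0: T = 0x9, S = E(K, T) = 0x0; 0xA ⊕ 0x0 = 0xA.
C1: T = 0xA, S = E(K, T) = 0x3; 0x1 ⊕ 0x3 = 0x2.
C2: T = 0xB, S = E(K, T) = 0x2; 0x4 ⊕ 0x2 = 0x6.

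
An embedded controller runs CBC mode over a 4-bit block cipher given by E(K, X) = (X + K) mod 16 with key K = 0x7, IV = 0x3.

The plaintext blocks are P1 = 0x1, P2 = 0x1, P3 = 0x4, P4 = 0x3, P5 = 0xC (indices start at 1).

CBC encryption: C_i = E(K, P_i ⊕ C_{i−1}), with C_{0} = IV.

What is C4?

C4 = 0x8

C1: P1 ⊕ 0x3 = 0x2; E(K, 0x2) = 0x9.
C2: P2 ⊕ 0x9 = 0x8; E(K, 0x8) = 0xF.
C3: P3 ⊕ 0xF = 0xB; E(K, 0xB) = 0x2.
C4: P4 ⊕ 0x2 = 0x1; E(K, 0x1) = 0x8.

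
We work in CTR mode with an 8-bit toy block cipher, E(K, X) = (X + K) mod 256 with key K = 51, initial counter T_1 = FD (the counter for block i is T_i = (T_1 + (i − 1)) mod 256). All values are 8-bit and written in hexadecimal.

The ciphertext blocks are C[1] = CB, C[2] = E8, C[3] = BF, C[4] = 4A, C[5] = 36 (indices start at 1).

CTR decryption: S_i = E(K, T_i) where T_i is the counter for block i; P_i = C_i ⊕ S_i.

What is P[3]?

P[3] = EF

P[3]: T = FF, S = E(K, T) = 50; BF ⊕ 50 = EF.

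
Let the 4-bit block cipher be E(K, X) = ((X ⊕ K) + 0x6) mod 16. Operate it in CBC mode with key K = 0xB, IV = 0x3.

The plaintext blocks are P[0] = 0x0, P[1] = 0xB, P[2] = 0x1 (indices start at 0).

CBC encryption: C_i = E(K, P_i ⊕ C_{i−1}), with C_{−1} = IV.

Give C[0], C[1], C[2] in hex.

C[0] = 0xE, C[1] = 0x4, C[2] = 0x4

C[0]: P[0] ⊕ 0x3 = 0x3; E(K, 0x3) = 0xE.
C[1]: P[1] ⊕ 0xE = 0x5; E(K, 0x5) = 0x4.
C[2]: P[2] ⊕ 0x4 = 0x5; E(K, 0x5) = 0x4.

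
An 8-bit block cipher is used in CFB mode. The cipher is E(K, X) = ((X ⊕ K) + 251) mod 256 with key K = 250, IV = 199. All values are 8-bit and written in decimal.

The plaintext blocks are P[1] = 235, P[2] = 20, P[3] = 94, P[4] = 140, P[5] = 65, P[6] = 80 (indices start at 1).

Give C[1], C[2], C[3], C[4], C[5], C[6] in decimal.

CFB encryption: C_i = P_i ⊕ E(K, C_{i−1}), with C_{0} = IV.
C[1]: E(K, 199) = 56; 235 ⊕ 56 = 211.
C[2]: E(K, 211) = 36; 20 ⊕ 36 = 48.
C[3]: E(K, 48) = 197; 94 ⊕ 197 = 155.
C[4]: E(K, 155) = 92; 140 ⊕ 92 = 208.
C[5]: E(K, 208) = 37; 65 ⊕ 37 = 100.
C[6]: E(K, 100) = 153; 80 ⊕ 153 = 201.

C[1] = 211, C[2] = 48, C[3] = 155, C[4] = 208, C[5] = 100, C[6] = 201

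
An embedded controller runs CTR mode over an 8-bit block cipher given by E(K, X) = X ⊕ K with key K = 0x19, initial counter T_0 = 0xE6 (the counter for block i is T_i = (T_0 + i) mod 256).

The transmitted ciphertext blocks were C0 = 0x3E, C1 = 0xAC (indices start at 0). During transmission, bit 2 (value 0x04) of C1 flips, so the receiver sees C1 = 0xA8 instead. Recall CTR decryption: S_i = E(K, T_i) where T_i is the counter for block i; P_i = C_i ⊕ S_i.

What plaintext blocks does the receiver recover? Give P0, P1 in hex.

Only C1 changed, to 0xA8. In CTR, a change in C_i flips the same bit in P_i only; the keystream is unaffected. Decrypting the received ciphertext:
P0: T = 0xE6, S = E(K, T) = 0xFF; 0x3E ⊕ 0xFF = 0xC1.
P1: T = 0xE7, S = E(K, T) = 0xFE; 0xA8 ⊕ 0xFE = 0x56.
Blocks that differ from the original plaintext: P1.

P0 = 0xC1, P1 = 0x56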